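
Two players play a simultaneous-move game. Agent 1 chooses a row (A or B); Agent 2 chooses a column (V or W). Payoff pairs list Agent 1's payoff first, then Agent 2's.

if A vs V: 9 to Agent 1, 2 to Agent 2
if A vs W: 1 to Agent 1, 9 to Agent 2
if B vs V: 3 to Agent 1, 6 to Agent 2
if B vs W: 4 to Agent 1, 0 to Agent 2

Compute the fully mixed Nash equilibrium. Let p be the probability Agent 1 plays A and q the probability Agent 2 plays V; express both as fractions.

p = 6/13, q = 1/3

In a mixed NE each player is indifferent between their pure strategies, so the opponent's mix sets the indifference.
Agent 2 indifferent between V and W: p·2 + (1−p)·6 = p·9 + (1−p)·0 ⟹ 6 + (-4)p = 0 + 9p ⟹ p = 6/13.
Agent 1 indifferent between A and B: q·9 + (1−q)·1 = q·3 + (1−q)·4 ⟹ 1 + 8q = 4 + (-1)q ⟹ q = 1/3.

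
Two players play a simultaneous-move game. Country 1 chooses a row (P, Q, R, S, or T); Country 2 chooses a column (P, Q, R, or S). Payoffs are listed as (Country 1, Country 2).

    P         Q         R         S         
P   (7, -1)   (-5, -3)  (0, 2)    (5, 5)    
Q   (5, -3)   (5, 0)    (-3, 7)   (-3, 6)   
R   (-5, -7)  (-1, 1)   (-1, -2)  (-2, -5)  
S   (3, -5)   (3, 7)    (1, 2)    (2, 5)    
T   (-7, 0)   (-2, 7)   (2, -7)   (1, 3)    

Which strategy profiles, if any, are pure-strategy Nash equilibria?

A profile is a Nash equilibrium when each player is best-responding to the other.
Country 1's best responses — vs P: P (payoff 7); vs Q: Q (payoff 5); vs R: T (payoff 2); vs S: P (payoff 5).
Country 2's best responses — vs P: S (payoff 5); vs Q: R (payoff 7); vs R: Q (payoff 1); vs S: Q (payoff 7); vs T: Q (payoff 7).
The only mutual best response is (P, S); neither player gains by switching there.

(P, S)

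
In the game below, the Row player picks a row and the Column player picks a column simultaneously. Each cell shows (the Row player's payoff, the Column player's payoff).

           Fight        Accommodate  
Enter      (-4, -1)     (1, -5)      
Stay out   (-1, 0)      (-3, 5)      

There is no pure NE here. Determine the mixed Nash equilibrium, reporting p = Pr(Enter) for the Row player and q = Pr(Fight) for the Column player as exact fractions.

Each player's mixing probability is pinned down by making the *other* player indifferent.
The Column player indifferent between Fight and Accommodate: p·(-1) + (1−p)·0 = p·(-5) + (1−p)·5 ⟹ 0 + (-1)p = 5 + (-10)p ⟹ p = 5/9.
The Row player indifferent between Enter and Stay out: q·(-4) + (1−q)·1 = q·(-1) + (1−q)·(-3) ⟹ 1 + (-5)q = (-3) + 2q ⟹ q = 4/7.

p = 5/9, q = 4/7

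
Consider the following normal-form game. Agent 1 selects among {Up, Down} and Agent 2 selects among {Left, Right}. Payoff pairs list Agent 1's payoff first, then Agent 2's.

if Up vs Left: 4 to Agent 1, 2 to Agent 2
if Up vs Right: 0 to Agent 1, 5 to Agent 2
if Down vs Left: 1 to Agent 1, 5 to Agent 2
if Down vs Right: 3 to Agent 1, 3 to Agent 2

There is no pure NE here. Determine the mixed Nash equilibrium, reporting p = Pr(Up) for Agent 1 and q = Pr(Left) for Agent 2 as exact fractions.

In a mixed NE each player is indifferent between their pure strategies, so the opponent's mix sets the indifference.
Agent 2 indifferent between Left and Right: p·2 + (1−p)·5 = p·5 + (1−p)·3 ⟹ 5 + (-3)p = 3 + 2p ⟹ p = 2/5.
Agent 1 indifferent between Up and Down: q·4 + (1−q)·0 = q·1 + (1−q)·3 ⟹ 0 + 4q = 3 + (-2)q ⟹ q = 1/2.

p = 2/5, q = 1/2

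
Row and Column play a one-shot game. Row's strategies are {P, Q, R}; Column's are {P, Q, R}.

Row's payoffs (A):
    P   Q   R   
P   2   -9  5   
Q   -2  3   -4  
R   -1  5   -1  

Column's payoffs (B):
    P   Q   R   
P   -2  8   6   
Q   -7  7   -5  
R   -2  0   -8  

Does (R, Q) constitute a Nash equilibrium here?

Yes

Holding Column at Q: Row gets 5 from R, versus -9 from P, 3 from Q. No profitable deviation for Row.
Holding Row at R: Column gets 0 from Q, versus -2 from P, -8 from R. No profitable deviation for Column either.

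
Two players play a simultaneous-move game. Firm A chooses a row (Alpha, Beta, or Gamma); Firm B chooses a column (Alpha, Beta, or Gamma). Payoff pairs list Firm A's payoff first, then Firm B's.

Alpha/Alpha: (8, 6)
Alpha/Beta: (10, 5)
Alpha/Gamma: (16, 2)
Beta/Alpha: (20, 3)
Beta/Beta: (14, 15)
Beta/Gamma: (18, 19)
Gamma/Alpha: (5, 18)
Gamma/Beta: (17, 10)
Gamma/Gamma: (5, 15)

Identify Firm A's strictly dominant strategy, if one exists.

Check whether one of Firm A's strategies beats all alternatives regardless of what the opponent does.
Alpha is not dominant: against Alpha, Beta gives 20 > 8.
Beta is not dominant: against Beta, Gamma gives 17 > 14.
Gamma is not dominant: against Alpha, Alpha gives 8 > 5.
No single strategy is best against every opponent action.

No strictly dominant strategy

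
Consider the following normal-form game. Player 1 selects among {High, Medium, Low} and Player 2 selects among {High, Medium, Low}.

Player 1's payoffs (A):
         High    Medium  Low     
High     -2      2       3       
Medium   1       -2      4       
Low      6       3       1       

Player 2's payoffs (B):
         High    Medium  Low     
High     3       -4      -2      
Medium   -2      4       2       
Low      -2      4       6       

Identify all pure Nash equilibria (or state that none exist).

Find each player's best response to every opponent strategy; NE are the intersections.
Player 1's best responses — vs High: Low (payoff 6); vs Medium: Low (payoff 3); vs Low: Medium (payoff 4).
Player 2's best responses — vs High: High (payoff 3); vs Medium: Medium (payoff 4); vs Low: Low (payoff 6).
No cell has both players best-responding. For instance, Player 1's best reply to Medium is Low, but against Low Player 2 prefers Low over Medium.

There is no pure-strategy Nash equilibrium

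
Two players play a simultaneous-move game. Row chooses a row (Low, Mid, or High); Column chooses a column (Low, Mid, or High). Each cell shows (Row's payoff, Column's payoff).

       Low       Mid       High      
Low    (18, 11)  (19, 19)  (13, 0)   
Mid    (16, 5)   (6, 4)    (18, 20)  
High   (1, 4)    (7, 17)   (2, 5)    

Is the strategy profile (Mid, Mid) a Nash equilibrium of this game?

Holding Column at Mid: Row gets 6 from Mid but could get 19 by switching to Low. Row has a profitable deviation.

No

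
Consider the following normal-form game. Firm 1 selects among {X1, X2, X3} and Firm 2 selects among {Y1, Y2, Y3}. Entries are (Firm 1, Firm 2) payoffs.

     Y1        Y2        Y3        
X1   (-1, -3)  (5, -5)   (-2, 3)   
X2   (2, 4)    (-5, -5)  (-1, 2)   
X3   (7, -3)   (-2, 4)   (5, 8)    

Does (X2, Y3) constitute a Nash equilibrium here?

No

Holding Firm 2 at Y3: Firm 1 gets -1 from X2 but could get 5 by switching to X3. Firm 1 has a profitable deviation.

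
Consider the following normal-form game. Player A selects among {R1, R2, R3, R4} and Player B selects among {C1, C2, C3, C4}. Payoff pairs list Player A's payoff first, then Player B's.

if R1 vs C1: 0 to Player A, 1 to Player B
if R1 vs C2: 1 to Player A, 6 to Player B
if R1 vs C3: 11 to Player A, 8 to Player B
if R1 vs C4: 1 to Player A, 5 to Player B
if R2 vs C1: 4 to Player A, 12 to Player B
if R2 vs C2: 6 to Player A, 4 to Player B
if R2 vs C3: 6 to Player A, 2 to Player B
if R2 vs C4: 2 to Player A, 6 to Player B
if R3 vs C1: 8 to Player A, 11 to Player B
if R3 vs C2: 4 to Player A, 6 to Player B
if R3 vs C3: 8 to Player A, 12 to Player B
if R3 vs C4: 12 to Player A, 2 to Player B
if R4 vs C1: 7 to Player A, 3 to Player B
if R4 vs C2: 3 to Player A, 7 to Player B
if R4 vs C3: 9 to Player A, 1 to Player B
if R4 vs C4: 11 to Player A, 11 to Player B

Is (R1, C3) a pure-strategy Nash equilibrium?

Yes

Holding Player B at C3: Player A gets 11 from R1, versus 6 from R2, 8 from R3, 9 from R4. No profitable deviation for Player A.
Holding Player A at R1: Player B gets 8 from C3, versus 1 from C1, 6 from C2, 5 from C4. No profitable deviation for Player B either.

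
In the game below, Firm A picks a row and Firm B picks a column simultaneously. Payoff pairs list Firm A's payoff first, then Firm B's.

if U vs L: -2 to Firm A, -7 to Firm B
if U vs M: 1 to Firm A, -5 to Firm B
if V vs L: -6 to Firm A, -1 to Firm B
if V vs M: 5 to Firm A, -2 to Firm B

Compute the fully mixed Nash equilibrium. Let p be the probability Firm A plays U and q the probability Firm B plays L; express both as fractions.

p = 1/3, q = 1/2

Each player's mixing probability is pinned down by making the *other* player indifferent.
Firm B indifferent between L and M: p·(-7) + (1−p)·(-1) = p·(-5) + (1−p)·(-2) ⟹ (-1) + (-6)p = (-2) + (-3)p ⟹ p = 1/3.
Firm A indifferent between U and V: q·(-2) + (1−q)·1 = q·(-6) + (1−q)·5 ⟹ 1 + (-3)q = 5 + (-11)q ⟹ q = 1/2.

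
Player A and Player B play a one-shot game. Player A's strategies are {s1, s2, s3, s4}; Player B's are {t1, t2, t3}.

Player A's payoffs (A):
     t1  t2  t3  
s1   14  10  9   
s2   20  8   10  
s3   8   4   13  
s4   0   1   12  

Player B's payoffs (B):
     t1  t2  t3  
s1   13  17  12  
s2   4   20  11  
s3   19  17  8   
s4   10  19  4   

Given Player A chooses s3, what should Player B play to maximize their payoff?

With Player A fixed at s3, Player B's payoffs are: t1 → 19, t2 → 17, t3 → 8.
The maximum is 19, achieved by t1.

t1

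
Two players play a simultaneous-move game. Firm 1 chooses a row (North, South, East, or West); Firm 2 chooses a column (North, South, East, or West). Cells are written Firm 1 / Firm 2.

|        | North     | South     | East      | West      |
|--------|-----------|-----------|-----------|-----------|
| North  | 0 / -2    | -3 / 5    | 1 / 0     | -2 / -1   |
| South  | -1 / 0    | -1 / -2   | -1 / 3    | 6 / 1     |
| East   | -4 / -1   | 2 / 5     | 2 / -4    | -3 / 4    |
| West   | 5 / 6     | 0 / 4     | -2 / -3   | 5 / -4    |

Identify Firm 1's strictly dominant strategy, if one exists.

A strategy is strictly dominant if it gives Firm 1 a strictly higher payoff than every other strategy, against every choice by the opponent.
North is not dominant: against North, West gives 5 > 0.
South is not dominant: against North, North gives 0 > -1.
East is not dominant: against North, North gives 0 > -4.
West is not dominant: against South, East gives 2 > 0.
No single strategy is best against every opponent action.

None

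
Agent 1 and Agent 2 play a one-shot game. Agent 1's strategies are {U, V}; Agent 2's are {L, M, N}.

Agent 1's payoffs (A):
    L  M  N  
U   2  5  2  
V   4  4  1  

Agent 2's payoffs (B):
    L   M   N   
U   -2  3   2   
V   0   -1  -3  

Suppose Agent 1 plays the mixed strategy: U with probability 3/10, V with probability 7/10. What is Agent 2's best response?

Compute Agent 2's expected payoff from each pure strategy against the given mix.
L: (3/10)·(-2) + (7/10)·0 = -3/5
M: (3/10)·3 + (7/10)·(-1) = 1/5
N: (3/10)·2 + (7/10)·(-3) = -3/2
Highest expected payoff is 1/5, from M.

M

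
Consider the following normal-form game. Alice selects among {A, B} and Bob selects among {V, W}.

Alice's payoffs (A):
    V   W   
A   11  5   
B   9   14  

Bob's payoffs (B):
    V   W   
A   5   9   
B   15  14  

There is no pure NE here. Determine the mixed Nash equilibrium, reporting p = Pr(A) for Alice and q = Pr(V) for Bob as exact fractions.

Each player's mixing probability is pinned down by making the *other* player indifferent.
Bob indifferent between V and W: p·5 + (1−p)·15 = p·9 + (1−p)·14 ⟹ 15 + (-10)p = 14 + (-5)p ⟹ p = 1/5.
Alice indifferent between A and B: q·11 + (1−q)·5 = q·9 + (1−q)·14 ⟹ 5 + 6q = 14 + (-5)q ⟹ q = 9/11.

p = 1/5, q = 9/11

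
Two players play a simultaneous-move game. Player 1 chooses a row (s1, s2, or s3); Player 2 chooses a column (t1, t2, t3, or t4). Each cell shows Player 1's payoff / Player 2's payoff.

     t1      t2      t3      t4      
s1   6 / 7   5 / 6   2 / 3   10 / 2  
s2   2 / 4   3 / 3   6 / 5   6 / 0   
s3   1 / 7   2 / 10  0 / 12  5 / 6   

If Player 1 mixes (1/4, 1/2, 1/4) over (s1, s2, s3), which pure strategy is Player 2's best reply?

Player 2's best reply maximizes expected payoff against the mix.
t1: (1/4)·7 + (1/2)·4 + (1/4)·7 = 11/2
t2: (1/4)·6 + (1/2)·3 + (1/4)·10 = 11/2
t3: (1/4)·3 + (1/2)·5 + (1/4)·12 = 25/4
t4: (1/4)·2 + (1/2)·0 + (1/4)·6 = 2
Highest expected payoff is 25/4, from t3.

t3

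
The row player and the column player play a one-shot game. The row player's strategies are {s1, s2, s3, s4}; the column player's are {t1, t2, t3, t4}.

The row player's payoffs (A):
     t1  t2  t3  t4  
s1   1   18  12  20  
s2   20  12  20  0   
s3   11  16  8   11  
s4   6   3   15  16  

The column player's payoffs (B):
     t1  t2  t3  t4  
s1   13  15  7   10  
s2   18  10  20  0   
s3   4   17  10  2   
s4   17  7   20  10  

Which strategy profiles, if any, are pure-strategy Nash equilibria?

Find each player's best response to every opponent strategy; NE are the intersections.
The row player's best responses — vs t1: s2 (payoff 20); vs t2: s1 (payoff 18); vs t3: s2 (payoff 20); vs t4: s1 (payoff 20).
The column player's best responses — vs s1: t2 (payoff 15); vs s2: t3 (payoff 20); vs s3: t2 (payoff 17); vs s4: t3 (payoff 20).
Mutual best responses occur at (s1, t2) and (s2, t3); at each, neither player gains by switching.

(s1, t2) and (s2, t3)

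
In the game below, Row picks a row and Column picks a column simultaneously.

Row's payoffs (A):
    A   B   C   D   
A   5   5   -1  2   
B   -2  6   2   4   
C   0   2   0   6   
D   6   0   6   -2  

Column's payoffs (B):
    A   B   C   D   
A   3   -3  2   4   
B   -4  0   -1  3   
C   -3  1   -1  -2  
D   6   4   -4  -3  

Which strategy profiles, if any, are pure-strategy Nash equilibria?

Find each player's best response to every opponent strategy; NE are the intersections.
Row's best responses — vs A: D (payoff 6); vs B: B (payoff 6); vs C: D (payoff 6); vs D: C (payoff 6).
Column's best responses — vs A: D (payoff 4); vs B: D (payoff 3); vs C: B (payoff 1); vs D: A (payoff 6).
The only mutual best response is (D, A); neither player gains by switching there.

(D, A)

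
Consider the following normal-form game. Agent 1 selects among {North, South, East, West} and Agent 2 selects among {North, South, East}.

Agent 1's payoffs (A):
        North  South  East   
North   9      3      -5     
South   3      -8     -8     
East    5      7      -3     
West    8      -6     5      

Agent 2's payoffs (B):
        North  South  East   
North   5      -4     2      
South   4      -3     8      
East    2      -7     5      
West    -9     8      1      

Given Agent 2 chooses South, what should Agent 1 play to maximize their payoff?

East

With Agent 2 fixed at South, Agent 1's payoffs are: North → 3, South → -8, East → 7, West → -6.
The maximum is 7, achieved by East.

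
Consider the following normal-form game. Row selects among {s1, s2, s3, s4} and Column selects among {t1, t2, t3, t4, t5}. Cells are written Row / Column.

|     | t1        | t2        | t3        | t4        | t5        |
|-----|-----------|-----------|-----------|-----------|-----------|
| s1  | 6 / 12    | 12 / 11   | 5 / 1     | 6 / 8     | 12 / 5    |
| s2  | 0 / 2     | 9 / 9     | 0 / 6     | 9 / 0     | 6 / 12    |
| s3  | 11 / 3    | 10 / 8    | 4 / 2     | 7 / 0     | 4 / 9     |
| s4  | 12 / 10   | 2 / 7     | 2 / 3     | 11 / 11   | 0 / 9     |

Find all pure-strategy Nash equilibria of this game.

A profile is a Nash equilibrium when each player is best-responding to the other.
Row's best responses — vs t1: s4 (payoff 12); vs t2: s1 (payoff 12); vs t3: s1 (payoff 5); vs t4: s4 (payoff 11); vs t5: s1 (payoff 12).
Column's best responses — vs s1: t1 (payoff 12); vs s2: t5 (payoff 12); vs s3: t5 (payoff 9); vs s4: t4 (payoff 11).
The only mutual best response is (s4, t4); neither player gains by switching there.

(s4, t4)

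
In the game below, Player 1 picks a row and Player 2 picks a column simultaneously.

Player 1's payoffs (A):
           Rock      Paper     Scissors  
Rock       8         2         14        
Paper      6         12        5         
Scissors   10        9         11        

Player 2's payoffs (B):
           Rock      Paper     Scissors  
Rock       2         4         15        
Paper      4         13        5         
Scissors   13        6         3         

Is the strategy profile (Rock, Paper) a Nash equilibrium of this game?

No

Holding Player 2 at Paper: Player 1 gets 2 from Rock but could get 12 by switching to Paper. Player 1 has a profitable deviation.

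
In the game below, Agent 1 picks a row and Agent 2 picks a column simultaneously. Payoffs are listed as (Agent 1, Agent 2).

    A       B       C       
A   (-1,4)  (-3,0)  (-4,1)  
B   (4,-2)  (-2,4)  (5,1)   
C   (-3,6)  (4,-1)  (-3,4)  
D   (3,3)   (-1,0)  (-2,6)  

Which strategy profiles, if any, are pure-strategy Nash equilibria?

There is no pure-strategy Nash equilibrium

A profile is a Nash equilibrium when each player is best-responding to the other.
Agent 1's best responses — vs A: B (payoff 4); vs B: C (payoff 4); vs C: B (payoff 5).
Agent 2's best responses — vs A: A (payoff 4); vs B: B (payoff 4); vs C: A (payoff 6); vs D: C (payoff 6).
No cell has both players best-responding. For instance, Agent 1's best reply to C is B, but against B Agent 2 prefers B over C.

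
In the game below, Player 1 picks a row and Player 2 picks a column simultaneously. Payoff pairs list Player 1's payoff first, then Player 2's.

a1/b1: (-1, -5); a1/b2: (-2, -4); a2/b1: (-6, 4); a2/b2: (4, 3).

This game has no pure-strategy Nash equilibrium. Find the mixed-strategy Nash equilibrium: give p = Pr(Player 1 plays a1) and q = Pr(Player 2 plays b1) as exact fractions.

p = 1/2, q = 6/11

In a mixed NE each player is indifferent between their pure strategies, so the opponent's mix sets the indifference.
Player 2 indifferent between b1 and b2: p·(-5) + (1−p)·4 = p·(-4) + (1−p)·3 ⟹ 4 + (-9)p = 3 + (-7)p ⟹ p = 1/2.
Player 1 indifferent between a1 and a2: q·(-1) + (1−q)·(-2) = q·(-6) + (1−q)·4 ⟹ (-2) + 1q = 4 + (-10)q ⟹ q = 6/11.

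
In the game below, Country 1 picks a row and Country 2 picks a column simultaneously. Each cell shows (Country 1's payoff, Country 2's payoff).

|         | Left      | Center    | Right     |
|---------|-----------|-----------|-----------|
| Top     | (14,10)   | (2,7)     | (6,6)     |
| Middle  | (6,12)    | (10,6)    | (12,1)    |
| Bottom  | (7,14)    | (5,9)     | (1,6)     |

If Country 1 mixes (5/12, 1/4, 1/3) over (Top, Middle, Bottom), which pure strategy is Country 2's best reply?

Compute Country 2's expected payoff from each pure strategy against the given mix.
Left: (5/12)·10 + (1/4)·12 + (1/3)·14 = 71/6
Center: (5/12)·7 + (1/4)·6 + (1/3)·9 = 89/12
Right: (5/12)·6 + (1/4)·1 + (1/3)·6 = 19/4
Highest expected payoff is 71/6, from Left.

Left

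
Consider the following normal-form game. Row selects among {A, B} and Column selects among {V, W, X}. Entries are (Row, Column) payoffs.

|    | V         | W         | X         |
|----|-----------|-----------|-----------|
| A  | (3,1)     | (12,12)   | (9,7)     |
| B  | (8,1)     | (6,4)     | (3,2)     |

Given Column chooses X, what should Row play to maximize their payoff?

A

With Column fixed at X, Row's payoffs are: A → 9, B → 3.
The maximum is 9, achieved by A.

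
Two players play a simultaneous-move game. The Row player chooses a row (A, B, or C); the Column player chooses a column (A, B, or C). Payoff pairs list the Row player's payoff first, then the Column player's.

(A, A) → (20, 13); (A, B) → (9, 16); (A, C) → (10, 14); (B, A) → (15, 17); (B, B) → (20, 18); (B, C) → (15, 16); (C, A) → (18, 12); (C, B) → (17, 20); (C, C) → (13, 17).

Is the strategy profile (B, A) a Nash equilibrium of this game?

No

Holding the Column player at A: the Row player gets 15 from B but could get 20 by switching to A. The Row player has a profitable deviation.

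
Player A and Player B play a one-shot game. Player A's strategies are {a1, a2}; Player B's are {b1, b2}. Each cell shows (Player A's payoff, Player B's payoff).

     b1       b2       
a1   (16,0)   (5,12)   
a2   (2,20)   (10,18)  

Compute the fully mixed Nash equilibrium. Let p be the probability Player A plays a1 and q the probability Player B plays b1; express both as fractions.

p = 1/7, q = 5/19

Each player's mixing probability is pinned down by making the *other* player indifferent.
Player B indifferent between b1 and b2: p·0 + (1−p)·20 = p·12 + (1−p)·18 ⟹ 20 + (-20)p = 18 + (-6)p ⟹ p = 1/7.
Player A indifferent between a1 and a2: q·16 + (1−q)·5 = q·2 + (1−q)·10 ⟹ 5 + 11q = 10 + (-8)q ⟹ q = 5/19.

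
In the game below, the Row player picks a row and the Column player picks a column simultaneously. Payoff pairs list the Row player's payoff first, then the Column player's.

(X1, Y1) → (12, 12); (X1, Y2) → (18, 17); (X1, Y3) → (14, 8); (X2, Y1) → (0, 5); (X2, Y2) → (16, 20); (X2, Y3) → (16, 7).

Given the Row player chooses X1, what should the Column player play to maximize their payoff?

Y2

With the Row player fixed at X1, the Column player's payoffs are: Y1 → 12, Y2 → 17, Y3 → 8.
The maximum is 17, achieved by Y2.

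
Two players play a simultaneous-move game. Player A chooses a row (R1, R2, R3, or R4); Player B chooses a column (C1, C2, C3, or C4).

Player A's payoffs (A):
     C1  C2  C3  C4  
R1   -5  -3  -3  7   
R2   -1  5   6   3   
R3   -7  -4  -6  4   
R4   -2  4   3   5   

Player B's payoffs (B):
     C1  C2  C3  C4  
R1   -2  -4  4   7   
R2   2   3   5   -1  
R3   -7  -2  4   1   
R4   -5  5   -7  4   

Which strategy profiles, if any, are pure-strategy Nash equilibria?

A profile is a Nash equilibrium when each player is best-responding to the other.
Player A's best responses — vs C1: R2 (payoff -1); vs C2: R2 (payoff 5); vs C3: R2 (payoff 6); vs C4: R1 (payoff 7).
Player B's best responses — vs R1: C4 (payoff 7); vs R2: C3 (payoff 5); vs R3: C3 (payoff 4); vs R4: C2 (payoff 5).
Mutual best responses occur at (R1, C4) and (R2, C3); at each, neither player gains by switching.

(R1, C4) and (R2, C3)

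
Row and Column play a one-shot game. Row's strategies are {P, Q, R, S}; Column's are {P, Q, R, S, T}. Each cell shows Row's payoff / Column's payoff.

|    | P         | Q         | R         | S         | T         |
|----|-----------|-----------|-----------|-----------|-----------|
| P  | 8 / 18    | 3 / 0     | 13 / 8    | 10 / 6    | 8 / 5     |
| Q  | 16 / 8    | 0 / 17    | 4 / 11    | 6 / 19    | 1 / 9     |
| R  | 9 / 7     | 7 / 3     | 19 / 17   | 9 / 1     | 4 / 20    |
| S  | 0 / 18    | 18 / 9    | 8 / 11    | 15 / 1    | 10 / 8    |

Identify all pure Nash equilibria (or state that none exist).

A profile is a Nash equilibrium when each player is best-responding to the other.
Row's best responses — vs P: Q (payoff 16); vs Q: S (payoff 18); vs R: R (payoff 19); vs S: S (payoff 15); vs T: S (payoff 10).
Column's best responses — vs P: P (payoff 18); vs Q: S (payoff 19); vs R: T (payoff 20); vs S: P (payoff 18).
No cell has both players best-responding. For instance, Row's best reply to R is R, but against R Column prefers T over R.

There is no pure-strategy Nash equilibrium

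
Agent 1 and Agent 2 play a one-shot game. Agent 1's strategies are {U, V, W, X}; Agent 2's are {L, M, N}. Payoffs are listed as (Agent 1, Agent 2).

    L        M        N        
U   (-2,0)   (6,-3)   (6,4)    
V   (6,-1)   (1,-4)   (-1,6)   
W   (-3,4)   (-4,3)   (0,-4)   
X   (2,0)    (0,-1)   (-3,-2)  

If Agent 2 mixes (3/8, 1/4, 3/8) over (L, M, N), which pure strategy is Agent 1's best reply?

Compute Agent 1's expected payoff from each pure strategy against the given mix.
U: (3/8)·(-2) + (1/4)·6 + (3/8)·6 = 3
V: (3/8)·6 + (1/4)·1 + (3/8)·(-1) = 17/8
W: (3/8)·(-3) + (1/4)·(-4) + (3/8)·0 = -17/8
X: (3/8)·2 + (1/4)·0 + (3/8)·(-3) = -3/8
Highest expected payoff is 3, from U.

U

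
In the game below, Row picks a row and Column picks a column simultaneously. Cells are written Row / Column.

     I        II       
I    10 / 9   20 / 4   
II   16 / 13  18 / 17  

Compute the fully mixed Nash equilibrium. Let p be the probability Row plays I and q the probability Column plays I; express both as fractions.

p = 4/9, q = 1/4

Each player's mixing probability is pinned down by making the *other* player indifferent.
Column indifferent between I and II: p·9 + (1−p)·13 = p·4 + (1−p)·17 ⟹ 13 + (-4)p = 17 + (-13)p ⟹ p = 4/9.
Row indifferent between I and II: q·10 + (1−q)·20 = q·16 + (1−q)·18 ⟹ 20 + (-10)q = 18 + (-2)q ⟹ q = 1/4.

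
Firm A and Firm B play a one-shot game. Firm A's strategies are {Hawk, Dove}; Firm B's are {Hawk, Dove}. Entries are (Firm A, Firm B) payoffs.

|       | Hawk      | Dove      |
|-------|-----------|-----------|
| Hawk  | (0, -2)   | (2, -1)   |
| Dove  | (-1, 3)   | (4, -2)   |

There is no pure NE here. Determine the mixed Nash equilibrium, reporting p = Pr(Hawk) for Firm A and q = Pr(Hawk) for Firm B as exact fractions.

p = 5/6, q = 2/3

In a mixed NE each player is indifferent between their pure strategies, so the opponent's mix sets the indifference.
Firm B indifferent between Hawk and Dove: p·(-2) + (1−p)·3 = p·(-1) + (1−p)·(-2) ⟹ 3 + (-5)p = (-2) + 1p ⟹ p = 5/6.
Firm A indifferent between Hawk and Dove: q·0 + (1−q)·2 = q·(-1) + (1−q)·4 ⟹ 2 + (-2)q = 4 + (-5)q ⟹ q = 2/3.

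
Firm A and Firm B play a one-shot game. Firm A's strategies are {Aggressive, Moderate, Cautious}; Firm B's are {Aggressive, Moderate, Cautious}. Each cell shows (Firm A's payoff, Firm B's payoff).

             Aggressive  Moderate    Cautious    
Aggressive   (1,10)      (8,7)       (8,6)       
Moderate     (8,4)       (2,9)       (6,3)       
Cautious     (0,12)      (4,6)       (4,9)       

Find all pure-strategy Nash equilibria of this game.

Find each player's best response to every opponent strategy; NE are the intersections.
Firm A's best responses — vs Aggressive: Moderate (payoff 8); vs Moderate: Aggressive (payoff 8); vs Cautious: Aggressive (payoff 8).
Firm B's best responses — vs Aggressive: Aggressive (payoff 10); vs Moderate: Moderate (payoff 9); vs Cautious: Aggressive (payoff 12).
No cell has both players best-responding. For instance, Firm A's best reply to Cautious is Aggressive, but against Aggressive Firm B prefers Aggressive over Cautious.

No pure-strategy Nash equilibrium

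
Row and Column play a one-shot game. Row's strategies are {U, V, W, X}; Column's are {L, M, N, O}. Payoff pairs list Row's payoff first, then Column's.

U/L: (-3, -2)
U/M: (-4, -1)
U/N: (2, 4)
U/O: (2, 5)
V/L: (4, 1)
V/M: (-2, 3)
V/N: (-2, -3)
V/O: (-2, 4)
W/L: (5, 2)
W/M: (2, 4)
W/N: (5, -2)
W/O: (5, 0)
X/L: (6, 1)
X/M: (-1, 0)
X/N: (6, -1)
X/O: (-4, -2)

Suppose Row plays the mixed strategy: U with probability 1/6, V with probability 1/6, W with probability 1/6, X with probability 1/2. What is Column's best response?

Column's best reply maximizes expected payoff against the mix.
L: (1/6)·(-2) + (1/6)·1 + (1/6)·2 + (1/2)·1 = 2/3
M: (1/6)·(-1) + (1/6)·3 + (1/6)·4 + (1/2)·0 = 1
N: (1/6)·4 + (1/6)·(-3) + (1/6)·(-2) + (1/2)·(-1) = -2/3
O: (1/6)·5 + (1/6)·4 + (1/6)·0 + (1/2)·(-2) = 1/2
Highest expected payoff is 1, from M.

M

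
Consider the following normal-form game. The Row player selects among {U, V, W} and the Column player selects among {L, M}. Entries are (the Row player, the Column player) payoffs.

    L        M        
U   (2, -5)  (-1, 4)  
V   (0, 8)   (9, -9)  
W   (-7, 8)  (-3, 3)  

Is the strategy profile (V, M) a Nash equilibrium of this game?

No

Holding the Column player at M: the Row player gets 9 from V, versus -1 from U, -3 from W. No profitable deviation for the Row player.
Holding the Row player at V: the Column player gets -9 from M but could get 8 by switching to L. The Column player has a profitable deviation.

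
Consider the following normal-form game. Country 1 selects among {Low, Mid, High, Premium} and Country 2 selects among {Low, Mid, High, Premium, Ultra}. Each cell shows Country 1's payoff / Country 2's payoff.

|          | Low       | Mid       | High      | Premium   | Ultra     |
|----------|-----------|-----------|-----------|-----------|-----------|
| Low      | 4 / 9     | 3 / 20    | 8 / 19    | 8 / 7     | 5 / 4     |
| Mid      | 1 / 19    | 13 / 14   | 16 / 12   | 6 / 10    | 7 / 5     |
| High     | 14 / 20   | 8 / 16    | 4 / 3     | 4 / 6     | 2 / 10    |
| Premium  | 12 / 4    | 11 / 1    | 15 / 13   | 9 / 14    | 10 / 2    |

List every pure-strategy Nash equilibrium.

(High, Low) and (Premium, Premium)

Check mutual best responses: a cell is a NE iff neither player can gain by unilaterally deviating.
Country 1's best responses — vs Low: High (payoff 14); vs Mid: Mid (payoff 13); vs High: Mid (payoff 16); vs Premium: Premium (payoff 9); vs Ultra: Premium (payoff 10).
Country 2's best responses — vs Low: Mid (payoff 20); vs Mid: Low (payoff 19); vs High: Low (payoff 20); vs Premium: Premium (payoff 14).
Mutual best responses occur at (High, Low) and (Premium, Premium); at each, neither player gains by switching.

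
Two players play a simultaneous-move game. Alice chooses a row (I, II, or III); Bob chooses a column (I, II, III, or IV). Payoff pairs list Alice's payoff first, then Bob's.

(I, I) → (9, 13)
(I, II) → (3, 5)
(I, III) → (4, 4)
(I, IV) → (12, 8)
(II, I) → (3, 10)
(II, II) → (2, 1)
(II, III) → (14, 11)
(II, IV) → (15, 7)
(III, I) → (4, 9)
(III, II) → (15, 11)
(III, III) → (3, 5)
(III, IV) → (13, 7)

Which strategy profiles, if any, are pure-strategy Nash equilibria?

(I, I), (II, III), and (III, II)

Find each player's best response to every opponent strategy; NE are the intersections.
Alice's best responses — vs I: I (payoff 9); vs II: III (payoff 15); vs III: II (payoff 14); vs IV: II (payoff 15).
Bob's best responses — vs I: I (payoff 13); vs II: III (payoff 11); vs III: II (payoff 11).
Mutual best responses occur at (I, I), (II, III), and (III, II); at each, neither player gains by switching.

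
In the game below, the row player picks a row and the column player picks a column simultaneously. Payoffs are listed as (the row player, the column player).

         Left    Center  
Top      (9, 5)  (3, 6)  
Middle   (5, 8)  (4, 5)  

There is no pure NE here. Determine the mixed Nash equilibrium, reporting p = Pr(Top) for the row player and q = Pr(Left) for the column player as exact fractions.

p = 3/4, q = 1/5

In a mixed NE each player is indifferent between their pure strategies, so the opponent's mix sets the indifference.
The column player indifferent between Left and Center: p·5 + (1−p)·8 = p·6 + (1−p)·5 ⟹ 8 + (-3)p = 5 + 1p ⟹ p = 3/4.
The row player indifferent between Top and Middle: q·9 + (1−q)·3 = q·5 + (1−q)·4 ⟹ 3 + 6q = 4 + 1q ⟹ q = 1/5.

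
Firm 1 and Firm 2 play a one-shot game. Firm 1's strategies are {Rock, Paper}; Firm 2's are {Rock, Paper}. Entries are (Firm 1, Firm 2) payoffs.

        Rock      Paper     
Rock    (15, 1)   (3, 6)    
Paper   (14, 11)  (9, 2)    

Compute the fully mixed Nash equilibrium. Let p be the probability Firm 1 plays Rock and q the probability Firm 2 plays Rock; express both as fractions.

p = 9/14, q = 6/7

In a mixed NE each player is indifferent between their pure strategies, so the opponent's mix sets the indifference.
Firm 2 indifferent between Rock and Paper: p·1 + (1−p)·11 = p·6 + (1−p)·2 ⟹ 11 + (-10)p = 2 + 4p ⟹ p = 9/14.
Firm 1 indifferent between Rock and Paper: q·15 + (1−q)·3 = q·14 + (1−q)·9 ⟹ 3 + 12q = 9 + 5q ⟹ q = 6/7.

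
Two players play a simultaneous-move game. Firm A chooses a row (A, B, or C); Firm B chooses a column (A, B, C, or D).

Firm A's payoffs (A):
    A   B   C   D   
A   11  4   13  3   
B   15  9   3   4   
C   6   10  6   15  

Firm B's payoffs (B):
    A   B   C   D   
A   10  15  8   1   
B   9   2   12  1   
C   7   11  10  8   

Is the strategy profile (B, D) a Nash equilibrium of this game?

Holding Firm B at D: Firm A gets 4 from B but could get 15 by switching to C. Firm A has a profitable deviation.

No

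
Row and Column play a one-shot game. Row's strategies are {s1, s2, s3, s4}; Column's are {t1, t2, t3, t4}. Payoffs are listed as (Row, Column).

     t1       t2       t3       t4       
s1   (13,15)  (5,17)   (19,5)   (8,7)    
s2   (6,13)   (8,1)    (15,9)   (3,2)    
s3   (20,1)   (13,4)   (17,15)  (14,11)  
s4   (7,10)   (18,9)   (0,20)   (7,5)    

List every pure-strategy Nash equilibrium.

None

A profile is a Nash equilibrium when each player is best-responding to the other.
Row's best responses — vs t1: s3 (payoff 20); vs t2: s4 (payoff 18); vs t3: s1 (payoff 19); vs t4: s3 (payoff 14).
Column's best responses — vs s1: t2 (payoff 17); vs s2: t1 (payoff 13); vs s3: t3 (payoff 15); vs s4: t3 (payoff 20).
No cell has both players best-responding. For instance, Row's best reply to t3 is s1, but against s1 Column prefers t2 over t3.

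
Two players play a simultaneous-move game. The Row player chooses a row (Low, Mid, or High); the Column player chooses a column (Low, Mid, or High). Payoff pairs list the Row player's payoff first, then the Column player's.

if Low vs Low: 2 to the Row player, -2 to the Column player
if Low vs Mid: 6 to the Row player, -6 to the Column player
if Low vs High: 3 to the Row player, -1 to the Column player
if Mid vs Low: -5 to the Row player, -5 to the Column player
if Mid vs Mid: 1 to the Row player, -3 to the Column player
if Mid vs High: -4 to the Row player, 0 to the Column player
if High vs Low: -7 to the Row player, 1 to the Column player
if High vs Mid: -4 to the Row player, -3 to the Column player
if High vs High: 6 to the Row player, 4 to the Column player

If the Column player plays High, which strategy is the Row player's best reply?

With the Column player fixed at High, the Row player's payoffs are: Low → 3, Mid → -4, High → 6.
The maximum is 6, achieved by High.

High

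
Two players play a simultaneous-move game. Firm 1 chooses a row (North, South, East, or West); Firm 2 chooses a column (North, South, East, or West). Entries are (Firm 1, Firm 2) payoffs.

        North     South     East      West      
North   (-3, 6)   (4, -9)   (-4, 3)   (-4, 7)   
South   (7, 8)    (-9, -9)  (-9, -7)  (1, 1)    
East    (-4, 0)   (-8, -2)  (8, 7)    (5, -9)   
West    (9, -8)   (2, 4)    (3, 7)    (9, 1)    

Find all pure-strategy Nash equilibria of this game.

(East, East)

Find each player's best response to every opponent strategy; NE are the intersections.
Firm 1's best responses — vs North: West (payoff 9); vs South: North (payoff 4); vs East: East (payoff 8); vs West: West (payoff 9).
Firm 2's best responses — vs North: West (payoff 7); vs South: North (payoff 8); vs East: East (payoff 7); vs West: East (payoff 7).
The only mutual best response is (East, East); neither player gains by switching there.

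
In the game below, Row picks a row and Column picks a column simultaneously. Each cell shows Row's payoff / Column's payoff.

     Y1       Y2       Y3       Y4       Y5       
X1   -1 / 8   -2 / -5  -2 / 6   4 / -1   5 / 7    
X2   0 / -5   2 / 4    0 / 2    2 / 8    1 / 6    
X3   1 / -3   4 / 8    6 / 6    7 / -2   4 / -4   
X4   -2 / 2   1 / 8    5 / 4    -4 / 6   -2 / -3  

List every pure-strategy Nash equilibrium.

A profile is a Nash equilibrium when each player is best-responding to the other.
Row's best responses — vs Y1: X3 (payoff 1); vs Y2: X3 (payoff 4); vs Y3: X3 (payoff 6); vs Y4: X3 (payoff 7); vs Y5: X1 (payoff 5).
Column's best responses — vs X1: Y1 (payoff 8); vs X2: Y4 (payoff 8); vs X3: Y2 (payoff 8); vs X4: Y2 (payoff 8).
The only mutual best response is (X3, Y2); neither player gains by switching there.

(X3, Y2)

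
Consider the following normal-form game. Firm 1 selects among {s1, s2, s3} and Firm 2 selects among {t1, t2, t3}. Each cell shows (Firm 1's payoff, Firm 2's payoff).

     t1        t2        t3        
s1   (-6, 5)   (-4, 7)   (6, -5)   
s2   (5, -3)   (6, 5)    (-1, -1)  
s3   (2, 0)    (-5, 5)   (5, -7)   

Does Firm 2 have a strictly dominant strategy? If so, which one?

t2

Check whether one of Firm 2's strategies beats all alternatives regardless of what the opponent does.
t2 strictly dominates: vs s1: 7 > each of {5, -5}; vs s2: 5 > each of {-3, -1}; vs s3: 5 > each of {0, -7}.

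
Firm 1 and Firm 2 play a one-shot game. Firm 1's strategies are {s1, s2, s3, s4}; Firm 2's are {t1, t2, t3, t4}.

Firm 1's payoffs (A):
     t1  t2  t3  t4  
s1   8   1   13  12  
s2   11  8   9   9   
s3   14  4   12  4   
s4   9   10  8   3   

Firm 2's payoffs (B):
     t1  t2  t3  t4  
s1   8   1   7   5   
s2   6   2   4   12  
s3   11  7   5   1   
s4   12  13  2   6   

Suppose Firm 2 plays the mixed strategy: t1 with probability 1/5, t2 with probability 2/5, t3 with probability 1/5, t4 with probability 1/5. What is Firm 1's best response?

Compute Firm 1's expected payoff from each pure strategy against the given mix.
s1: (1/5)·8 + (2/5)·1 + (1/5)·13 + (1/5)·12 = 7
s2: (1/5)·11 + (2/5)·8 + (1/5)·9 + (1/5)·9 = 9
s3: (1/5)·14 + (2/5)·4 + (1/5)·12 + (1/5)·4 = 38/5
s4: (1/5)·9 + (2/5)·10 + (1/5)·8 + (1/5)·3 = 8
Highest expected payoff is 9, from s2.

s2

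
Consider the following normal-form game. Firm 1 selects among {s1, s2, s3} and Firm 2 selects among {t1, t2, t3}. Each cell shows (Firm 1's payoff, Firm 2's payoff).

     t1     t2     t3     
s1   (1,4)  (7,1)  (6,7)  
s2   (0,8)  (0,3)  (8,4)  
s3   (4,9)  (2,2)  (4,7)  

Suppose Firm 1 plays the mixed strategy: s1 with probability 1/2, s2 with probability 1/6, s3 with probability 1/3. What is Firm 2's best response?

Firm 2's best reply maximizes expected payoff against the mix.
t1: (1/2)·4 + (1/6)·8 + (1/3)·9 = 19/3
t2: (1/2)·1 + (1/6)·3 + (1/3)·2 = 5/3
t3: (1/2)·7 + (1/6)·4 + (1/3)·7 = 13/2
Highest expected payoff is 13/2, from t3.

t3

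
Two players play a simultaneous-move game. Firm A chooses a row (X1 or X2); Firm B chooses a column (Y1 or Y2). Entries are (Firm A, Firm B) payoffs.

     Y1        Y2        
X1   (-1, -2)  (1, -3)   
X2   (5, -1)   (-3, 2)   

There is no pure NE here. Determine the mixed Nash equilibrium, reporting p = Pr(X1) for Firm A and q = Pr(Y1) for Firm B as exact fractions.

In a mixed NE each player is indifferent between their pure strategies, so the opponent's mix sets the indifference.
Firm B indifferent between Y1 and Y2: p·(-2) + (1−p)·(-1) = p·(-3) + (1−p)·2 ⟹ (-1) + (-1)p = 2 + (-5)p ⟹ p = 3/4.
Firm A indifferent between X1 and X2: q·(-1) + (1−q)·1 = q·5 + (1−q)·(-3) ⟹ 1 + (-2)q = (-3) + 8q ⟹ q = 2/5.

p = 3/4, q = 2/5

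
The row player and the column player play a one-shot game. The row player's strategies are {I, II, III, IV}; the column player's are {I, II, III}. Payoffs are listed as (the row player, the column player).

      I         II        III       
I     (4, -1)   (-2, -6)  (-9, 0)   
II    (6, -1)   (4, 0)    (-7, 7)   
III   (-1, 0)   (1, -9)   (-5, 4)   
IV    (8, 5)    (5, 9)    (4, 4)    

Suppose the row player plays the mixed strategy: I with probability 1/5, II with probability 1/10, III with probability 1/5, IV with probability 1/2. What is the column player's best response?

III

Compute the column player's expected payoff from each pure strategy against the given mix.
I: (1/5)·(-1) + (1/10)·(-1) + (1/5)·0 + (1/2)·5 = 11/5
II: (1/5)·(-6) + (1/10)·0 + (1/5)·(-9) + (1/2)·9 = 3/2
III: (1/5)·0 + (1/10)·7 + (1/5)·4 + (1/2)·4 = 7/2
Highest expected payoff is 7/2, from III.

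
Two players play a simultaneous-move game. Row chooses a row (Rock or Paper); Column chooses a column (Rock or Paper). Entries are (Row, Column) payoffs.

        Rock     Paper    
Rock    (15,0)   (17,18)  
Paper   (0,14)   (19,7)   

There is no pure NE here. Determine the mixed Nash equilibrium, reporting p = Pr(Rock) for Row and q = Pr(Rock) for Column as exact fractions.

p = 7/25, q = 2/17

Each player's mixing probability is pinned down by making the *other* player indifferent.
Column indifferent between Rock and Paper: p·0 + (1−p)·14 = p·18 + (1−p)·7 ⟹ 14 + (-14)p = 7 + 11p ⟹ p = 7/25.
Row indifferent between Rock and Paper: q·15 + (1−q)·17 = q·0 + (1−q)·19 ⟹ 17 + (-2)q = 19 + (-19)q ⟹ q = 2/17.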